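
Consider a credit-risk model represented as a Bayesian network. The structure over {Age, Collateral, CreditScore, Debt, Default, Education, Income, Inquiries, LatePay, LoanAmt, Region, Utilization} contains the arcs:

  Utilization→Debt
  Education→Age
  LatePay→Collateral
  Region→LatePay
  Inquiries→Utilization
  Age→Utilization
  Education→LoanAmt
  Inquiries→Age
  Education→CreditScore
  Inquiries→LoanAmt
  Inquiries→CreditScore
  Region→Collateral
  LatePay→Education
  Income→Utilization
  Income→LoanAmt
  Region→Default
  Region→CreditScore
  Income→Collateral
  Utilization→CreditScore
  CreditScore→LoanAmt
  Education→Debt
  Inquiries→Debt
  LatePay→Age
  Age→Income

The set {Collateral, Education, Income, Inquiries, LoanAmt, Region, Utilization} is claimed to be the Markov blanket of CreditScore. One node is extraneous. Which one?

The Markov blanket of a node is its parents, its children, and the other parents of its children.
CreditScore's parents: Education, Inquiries, Region, Utilization.
Ch(CreditScore) = {LoanAmt}.
Parents of each child, excluding CreditScore:
  LoanAmt: Education, Income, Inquiries
MB(CreditScore) = {Education, Income, Inquiries, LoanAmt, Region, Utilization}.
Collateral is neither a parent, child, nor co-parent of CreditScore, so it does not belong.

Collateral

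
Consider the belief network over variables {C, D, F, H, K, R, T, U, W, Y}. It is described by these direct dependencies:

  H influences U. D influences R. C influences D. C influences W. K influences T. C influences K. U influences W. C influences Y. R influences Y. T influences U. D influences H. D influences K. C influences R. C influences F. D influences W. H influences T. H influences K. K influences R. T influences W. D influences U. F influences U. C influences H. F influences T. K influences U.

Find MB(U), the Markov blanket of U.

The Markov blanket of a node is its parents, its children, and the other parents of its children.
Pa(U) = {D, F, H, K, T}.
U has child W.
Parents of each child, excluding U:
  W: C, D, T
Union: {D, F, H, K, T} ∪ {W} ∪ {C, D, T} = {C, D, F, H, K, T, W}.

{C, D, F, H, K, T, W}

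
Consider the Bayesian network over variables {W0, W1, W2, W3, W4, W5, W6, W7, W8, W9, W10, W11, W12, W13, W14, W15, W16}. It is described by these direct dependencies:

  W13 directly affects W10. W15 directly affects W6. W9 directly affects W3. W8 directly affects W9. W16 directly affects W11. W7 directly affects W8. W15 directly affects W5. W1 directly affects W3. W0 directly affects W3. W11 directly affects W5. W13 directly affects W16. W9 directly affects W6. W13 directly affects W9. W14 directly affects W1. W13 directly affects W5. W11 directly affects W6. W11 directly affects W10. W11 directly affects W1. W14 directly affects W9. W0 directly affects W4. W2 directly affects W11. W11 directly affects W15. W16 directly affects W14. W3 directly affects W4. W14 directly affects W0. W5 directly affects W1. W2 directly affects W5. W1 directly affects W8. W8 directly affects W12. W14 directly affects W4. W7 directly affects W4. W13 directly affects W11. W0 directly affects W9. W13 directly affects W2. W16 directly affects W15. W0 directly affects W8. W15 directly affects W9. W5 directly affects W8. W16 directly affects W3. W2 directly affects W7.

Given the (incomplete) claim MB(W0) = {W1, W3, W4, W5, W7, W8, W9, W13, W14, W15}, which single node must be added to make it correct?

By definition, MB(W0) is built from W0's parents, W0's children, and the co-parents of W0.
Pa(W0) = {W14}.
Children of W0: W3, W4, W8, W9.
Other parents of W0's children:
  W8's other parents are W1, W5, W7.
  W9's other parents are W8, W13, W14, W15.
  parents(W3) \ {W0} = {W1, W9, W16}.
  W4 also has parents W3, W7, W14.
MB(W0) = {W1, W3, W4, W5, W7, W8, W9, W13, W14, W15, W16}.
Comparing with the claimed set, W16 is missing.

W16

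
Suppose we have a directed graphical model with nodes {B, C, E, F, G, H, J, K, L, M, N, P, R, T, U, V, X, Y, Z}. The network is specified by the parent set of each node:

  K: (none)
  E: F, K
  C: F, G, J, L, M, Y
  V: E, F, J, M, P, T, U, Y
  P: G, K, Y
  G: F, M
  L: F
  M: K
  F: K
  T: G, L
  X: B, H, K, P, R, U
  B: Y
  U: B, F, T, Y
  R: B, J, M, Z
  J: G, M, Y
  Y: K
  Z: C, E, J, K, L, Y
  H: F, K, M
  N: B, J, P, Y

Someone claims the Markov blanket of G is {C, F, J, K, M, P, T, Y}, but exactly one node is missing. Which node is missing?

L

Recall MB(v) = parents ∪ children ∪ spouses, where spouses are the other parents of v's children.
G has parents F, M.
G has children C, J, P, T.
For each child, the remaining parents (spouses of G):
  J: M, Y
  T: L
  C: F, J, L, M, Y
  P: K, Y
MB(G) = {C, F, J, K, L, M, P, T, Y}.
Comparing with the claimed set, L is missing.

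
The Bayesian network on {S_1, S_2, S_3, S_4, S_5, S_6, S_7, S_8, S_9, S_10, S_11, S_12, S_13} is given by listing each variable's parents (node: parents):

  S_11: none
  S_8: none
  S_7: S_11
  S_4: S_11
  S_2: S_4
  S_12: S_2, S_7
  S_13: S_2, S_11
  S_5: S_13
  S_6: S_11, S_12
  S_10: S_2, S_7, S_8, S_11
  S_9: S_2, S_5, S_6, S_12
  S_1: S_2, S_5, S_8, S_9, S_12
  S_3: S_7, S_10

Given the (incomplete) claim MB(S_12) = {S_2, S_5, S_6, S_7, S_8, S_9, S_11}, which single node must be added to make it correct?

S_1

The Markov blanket of a node is its parents, its children, and the other parents of its children.
S_12 has parents S_2, S_7.
S_12's children: S_1, S_6, S_9.
Co-parents of S_12 (other parents of its children):
  S_6: S_11
  S_9: S_2, S_5, S_6
  S_1: S_2, S_5, S_8, S_9
MB(S_12) = {S_1, S_2, S_5, S_6, S_7, S_8, S_9, S_11}.
Comparing with the claimed set, S_1 is missing.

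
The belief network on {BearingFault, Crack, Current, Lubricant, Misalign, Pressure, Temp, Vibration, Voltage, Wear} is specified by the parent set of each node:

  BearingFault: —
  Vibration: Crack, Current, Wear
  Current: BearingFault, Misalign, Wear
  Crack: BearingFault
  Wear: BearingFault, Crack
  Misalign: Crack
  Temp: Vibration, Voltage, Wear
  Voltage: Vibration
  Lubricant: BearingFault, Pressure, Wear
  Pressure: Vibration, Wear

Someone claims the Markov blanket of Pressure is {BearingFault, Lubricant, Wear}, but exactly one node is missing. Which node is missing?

Vibration

Recall MB(v) = parents ∪ children ∪ spouses, where spouses are the other parents of v's children.
Pressure's parents: Vibration, Wear.
Ch(Pressure) = {Lubricant}.
Other parents of Pressure's children:
  Lubricant's other parents are BearingFault, Wear.
MB(Pressure) = {BearingFault, Lubricant, Vibration, Wear}.
Comparing with the claimed set, Vibration is missing.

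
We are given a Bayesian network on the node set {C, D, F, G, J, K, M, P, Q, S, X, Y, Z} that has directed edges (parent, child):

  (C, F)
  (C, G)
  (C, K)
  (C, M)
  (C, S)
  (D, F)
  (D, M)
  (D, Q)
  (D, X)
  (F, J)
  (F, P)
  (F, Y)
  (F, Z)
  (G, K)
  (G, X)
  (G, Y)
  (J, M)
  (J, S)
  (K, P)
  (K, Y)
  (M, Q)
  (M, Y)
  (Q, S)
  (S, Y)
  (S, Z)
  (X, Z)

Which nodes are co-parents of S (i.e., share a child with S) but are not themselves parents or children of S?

{F, G, K, M, X}

Children of S: Y, Z.
  Y also has parents F, G, K, M.
  parents(Z) \ {S} = {F, X}.
Excluding nodes already adjacent to S (C, J, Q, Y, Z), the co-parent-only contribution is {F, G, K, M, X}.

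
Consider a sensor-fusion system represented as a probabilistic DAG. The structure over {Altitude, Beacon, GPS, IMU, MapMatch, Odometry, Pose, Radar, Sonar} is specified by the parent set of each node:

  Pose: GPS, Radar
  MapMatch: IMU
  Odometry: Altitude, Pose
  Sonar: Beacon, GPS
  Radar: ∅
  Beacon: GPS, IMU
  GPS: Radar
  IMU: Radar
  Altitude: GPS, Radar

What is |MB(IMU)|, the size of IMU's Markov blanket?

4

The Markov blanket of a node is its parents, its children, and the other parents of its children.
Pa(IMU) = {Radar}.
Children of IMU: Beacon, MapMatch.
Other parents of IMU's children:
  parents(Beacon) \ {IMU} = {GPS}.
  MapMatch: no additional parents.
MB(IMU) = {Beacon, GPS, MapMatch, Radar}, which has 4 nodes.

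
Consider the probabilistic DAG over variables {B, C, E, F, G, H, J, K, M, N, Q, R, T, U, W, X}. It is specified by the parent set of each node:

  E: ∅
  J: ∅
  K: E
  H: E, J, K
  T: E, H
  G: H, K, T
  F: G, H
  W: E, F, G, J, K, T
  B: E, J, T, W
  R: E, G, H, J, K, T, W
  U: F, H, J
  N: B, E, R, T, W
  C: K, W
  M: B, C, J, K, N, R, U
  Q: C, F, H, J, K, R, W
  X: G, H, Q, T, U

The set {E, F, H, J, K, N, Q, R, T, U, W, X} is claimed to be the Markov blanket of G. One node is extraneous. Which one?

By definition, MB(G) is built from G's parents, G's children, and the co-parents of G.
Pa(G) = {H, K, T}.
Ch(G) = {F, R, W, X}.
Other parents of G's children:
  parents(F) \ {G} = {H}.
  W also has parents E, F, J, K, T.
  parents(R) \ {G} = {E, H, J, K, T, W}.
  parents(X) \ {G} = {H, Q, T, U}.
MB(G) = {E, F, H, J, K, Q, R, T, U, W, X}.
N is neither a parent, child, nor co-parent of G, so it does not belong.

N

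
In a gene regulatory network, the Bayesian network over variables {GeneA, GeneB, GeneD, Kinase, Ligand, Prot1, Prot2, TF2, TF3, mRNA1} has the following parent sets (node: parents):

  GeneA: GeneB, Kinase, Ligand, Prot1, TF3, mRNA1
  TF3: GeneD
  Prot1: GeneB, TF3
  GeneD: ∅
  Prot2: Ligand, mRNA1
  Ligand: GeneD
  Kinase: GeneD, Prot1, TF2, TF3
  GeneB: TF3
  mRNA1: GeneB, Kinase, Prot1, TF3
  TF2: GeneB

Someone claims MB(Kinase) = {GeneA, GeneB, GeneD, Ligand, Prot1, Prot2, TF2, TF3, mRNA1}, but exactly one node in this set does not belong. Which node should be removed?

Prot2

Recall MB(v) = parents ∪ children ∪ spouses, where spouses are the other parents of v's children.
Pa(Kinase) = {GeneD, Prot1, TF2, TF3}.
Ch(Kinase) = {GeneA, mRNA1}.
For each child, the remaining parents (spouses of Kinase):
  mRNA1: GeneB, Prot1, TF3
  GeneA: GeneB, Ligand, Prot1, TF3, mRNA1
MB(Kinase) = {GeneA, GeneB, GeneD, Ligand, Prot1, TF2, TF3, mRNA1}.
Prot2 is neither a parent, child, nor co-parent of Kinase, so it does not belong.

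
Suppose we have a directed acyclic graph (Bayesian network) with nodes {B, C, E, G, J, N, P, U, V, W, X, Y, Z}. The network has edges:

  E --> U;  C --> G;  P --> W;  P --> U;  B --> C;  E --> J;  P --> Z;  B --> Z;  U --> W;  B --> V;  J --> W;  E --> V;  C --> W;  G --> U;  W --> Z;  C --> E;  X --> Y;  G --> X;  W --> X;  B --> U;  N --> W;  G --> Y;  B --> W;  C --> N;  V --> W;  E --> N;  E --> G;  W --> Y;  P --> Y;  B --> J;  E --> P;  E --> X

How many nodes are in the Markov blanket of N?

8

A node's Markov blanket = Pa ∪ Ch ∪ (parents of Ch other than the node itself).
N has parents C, E.
Children of N: W.
Co-parents of N (other parents of its children):
  W: B, C, J, P, U, V
MB(N) = {B, C, E, J, P, U, V, W}, which has 8 nodes.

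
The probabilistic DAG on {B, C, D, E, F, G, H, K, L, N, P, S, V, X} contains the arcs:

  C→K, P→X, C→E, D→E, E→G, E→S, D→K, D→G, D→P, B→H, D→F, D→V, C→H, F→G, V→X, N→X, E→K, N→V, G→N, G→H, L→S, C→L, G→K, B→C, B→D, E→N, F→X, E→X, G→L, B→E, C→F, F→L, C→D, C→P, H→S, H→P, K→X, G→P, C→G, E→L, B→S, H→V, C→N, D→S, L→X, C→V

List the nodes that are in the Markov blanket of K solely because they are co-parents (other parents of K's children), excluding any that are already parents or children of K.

Children of K: X.
  X: E, F, L, N, P, V
Excluding nodes already adjacent to K (C, D, E, G, X), the co-parent-only contribution is {F, L, N, P, V}.

{F, L, N, P, V}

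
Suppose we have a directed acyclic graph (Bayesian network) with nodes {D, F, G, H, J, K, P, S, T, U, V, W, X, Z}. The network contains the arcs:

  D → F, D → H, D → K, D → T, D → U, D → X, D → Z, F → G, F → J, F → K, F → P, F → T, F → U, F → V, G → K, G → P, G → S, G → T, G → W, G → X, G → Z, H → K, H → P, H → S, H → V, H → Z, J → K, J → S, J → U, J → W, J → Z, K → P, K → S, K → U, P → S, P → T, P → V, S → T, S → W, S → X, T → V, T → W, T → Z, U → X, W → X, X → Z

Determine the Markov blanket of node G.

{D, F, H, J, K, P, S, T, U, W, X, Z}

G has parent F.
Ch(G) = {K, P, S, T, W, X, Z}.
Other parents of G's children:
  parents(K) \ {G} = {D, F, H, J}.
  P's other parents are F, H, K.
  S also has parents H, J, K, P.
  parents(T) \ {G} = {D, F, P, S}.
  W's other parents are J, S, T.
  X also has parents D, S, U, W.
  Z's other parents are D, H, J, T, X.
So the Markov blanket of G is {D, F, H, J, K, P, S, T, U, W, X, Z}.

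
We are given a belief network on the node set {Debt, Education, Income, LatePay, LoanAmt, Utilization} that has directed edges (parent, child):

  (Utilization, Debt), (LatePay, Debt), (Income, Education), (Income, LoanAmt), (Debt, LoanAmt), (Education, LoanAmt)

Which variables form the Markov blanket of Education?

{Debt, Income, LoanAmt}

Recall MB(v) = parents ∪ children ∪ spouses, where spouses are the other parents of v's children.
Education has child LoanAmt.
Education's parents: Income.
For each child, the remaining parents (spouses of Education):
  LoanAmt also has parents Debt, Income.
Union: {Income} ∪ {LoanAmt} ∪ {Debt, Income} = {Debt, Income, LoanAmt}.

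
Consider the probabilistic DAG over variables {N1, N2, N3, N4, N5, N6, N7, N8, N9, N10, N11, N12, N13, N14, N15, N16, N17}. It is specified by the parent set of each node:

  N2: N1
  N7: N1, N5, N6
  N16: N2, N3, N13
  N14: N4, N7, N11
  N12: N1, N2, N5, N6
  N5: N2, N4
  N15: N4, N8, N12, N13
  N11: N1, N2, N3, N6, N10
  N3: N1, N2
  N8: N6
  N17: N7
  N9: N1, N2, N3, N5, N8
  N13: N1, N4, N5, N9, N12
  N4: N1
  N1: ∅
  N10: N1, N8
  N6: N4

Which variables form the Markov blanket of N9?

{N1, N2, N3, N4, N5, N8, N12, N13}

By definition, MB(N9) is built from N9's parents, N9's children, and the co-parents of N9.
Pa(N9) = {N1, N2, N3, N5, N8}.
N9 has child N13.
Other parents of N9's children:
  N13: N1, N4, N5, N12
MB(N9) = {N1, N2, N3, N4, N5, N8, N12, N13}.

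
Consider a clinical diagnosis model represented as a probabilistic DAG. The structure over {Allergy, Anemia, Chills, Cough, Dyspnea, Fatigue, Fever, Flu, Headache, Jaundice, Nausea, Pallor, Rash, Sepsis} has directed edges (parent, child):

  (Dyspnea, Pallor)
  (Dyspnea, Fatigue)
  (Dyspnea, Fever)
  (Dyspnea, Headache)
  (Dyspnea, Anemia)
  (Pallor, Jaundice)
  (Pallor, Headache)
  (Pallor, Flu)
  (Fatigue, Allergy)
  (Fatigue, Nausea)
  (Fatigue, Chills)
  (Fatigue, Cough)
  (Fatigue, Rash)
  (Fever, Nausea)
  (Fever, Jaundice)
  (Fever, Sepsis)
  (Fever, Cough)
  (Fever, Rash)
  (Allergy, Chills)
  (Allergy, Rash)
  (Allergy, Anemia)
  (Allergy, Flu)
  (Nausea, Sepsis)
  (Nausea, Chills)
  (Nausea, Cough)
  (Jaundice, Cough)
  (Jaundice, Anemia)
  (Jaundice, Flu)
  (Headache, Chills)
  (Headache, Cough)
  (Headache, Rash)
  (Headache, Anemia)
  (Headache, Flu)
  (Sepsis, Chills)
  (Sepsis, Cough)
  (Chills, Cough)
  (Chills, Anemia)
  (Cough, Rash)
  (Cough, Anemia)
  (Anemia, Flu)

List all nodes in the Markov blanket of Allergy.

{Anemia, Chills, Cough, Dyspnea, Fatigue, Fever, Flu, Headache, Jaundice, Nausea, Pallor, Rash, Sepsis}

A node's Markov blanket = Pa ∪ Ch ∪ (parents of Ch other than the node itself).
Pa(Allergy) = {Fatigue}.
Allergy's children: Anemia, Chills, Flu, Rash.
For each child, the remaining parents (spouses of Allergy):
  Chills: Fatigue, Headache, Nausea, Sepsis
  Rash: Cough, Fatigue, Fever, Headache
  Anemia: Chills, Cough, Dyspnea, Headache, Jaundice
  Flu: Anemia, Headache, Jaundice, Pallor
Taking the union gives {Anemia, Chills, Cough, Dyspnea, Fatigue, Fever, Flu, Headache, Jaundice, Nausea, Pallor, Rash, Sepsis}.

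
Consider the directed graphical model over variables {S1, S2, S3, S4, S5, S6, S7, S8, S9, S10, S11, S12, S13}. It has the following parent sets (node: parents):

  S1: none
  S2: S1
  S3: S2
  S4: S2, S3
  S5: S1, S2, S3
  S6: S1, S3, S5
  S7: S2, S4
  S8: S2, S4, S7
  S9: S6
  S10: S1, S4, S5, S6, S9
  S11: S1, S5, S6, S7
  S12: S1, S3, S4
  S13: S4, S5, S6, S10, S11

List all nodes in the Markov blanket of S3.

{S1, S2, S4, S5, S6, S12}

By definition, MB(S3) is built from S3's parents, S3's children, and the co-parents of S3.
Pa(S3) = {S2}.
S3's children: S4, S5, S6, S12.
For each child, the remaining parents (spouses of S3):
  S4: S2
  S5: S1, S2
  S6: S1, S5
  S12: S1, S4
Taking the union gives {S1, S2, S4, S5, S6, S12}.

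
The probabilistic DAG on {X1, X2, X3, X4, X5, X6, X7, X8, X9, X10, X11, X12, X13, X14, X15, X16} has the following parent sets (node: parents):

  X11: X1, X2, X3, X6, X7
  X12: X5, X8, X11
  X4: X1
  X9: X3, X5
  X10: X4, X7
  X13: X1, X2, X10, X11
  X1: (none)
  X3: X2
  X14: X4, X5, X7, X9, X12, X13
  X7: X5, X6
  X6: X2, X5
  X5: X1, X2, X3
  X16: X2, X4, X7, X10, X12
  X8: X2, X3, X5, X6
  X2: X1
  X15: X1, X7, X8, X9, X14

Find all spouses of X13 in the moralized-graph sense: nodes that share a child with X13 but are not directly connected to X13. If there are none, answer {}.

{X4, X5, X7, X9, X12}

Children of X13: X14.
  X14's other parents are X4, X5, X7, X9, X12.
Excluding nodes already adjacent to X13 (X1, X2, X10, X11, X14), the co-parent-only contribution is {X4, X5, X7, X9, X12}.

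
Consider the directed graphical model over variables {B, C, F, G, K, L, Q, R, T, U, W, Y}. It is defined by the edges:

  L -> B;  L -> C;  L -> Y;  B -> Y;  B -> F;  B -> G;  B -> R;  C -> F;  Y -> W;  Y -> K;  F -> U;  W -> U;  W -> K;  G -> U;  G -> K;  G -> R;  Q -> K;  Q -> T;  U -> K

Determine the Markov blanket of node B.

{C, F, G, L, R, Y}

The Markov blanket of a node is its parents, its children, and the other parents of its children.
Parents of B: L.
B has children F, G, R, Y.
Co-parents of B (other parents of its children):
  parents(Y) \ {B} = {L}.
  parents(F) \ {B} = {C}.
  G has no other parent.
  R's other parent is G.
MB(B) = {C, F, G, L, R, Y}.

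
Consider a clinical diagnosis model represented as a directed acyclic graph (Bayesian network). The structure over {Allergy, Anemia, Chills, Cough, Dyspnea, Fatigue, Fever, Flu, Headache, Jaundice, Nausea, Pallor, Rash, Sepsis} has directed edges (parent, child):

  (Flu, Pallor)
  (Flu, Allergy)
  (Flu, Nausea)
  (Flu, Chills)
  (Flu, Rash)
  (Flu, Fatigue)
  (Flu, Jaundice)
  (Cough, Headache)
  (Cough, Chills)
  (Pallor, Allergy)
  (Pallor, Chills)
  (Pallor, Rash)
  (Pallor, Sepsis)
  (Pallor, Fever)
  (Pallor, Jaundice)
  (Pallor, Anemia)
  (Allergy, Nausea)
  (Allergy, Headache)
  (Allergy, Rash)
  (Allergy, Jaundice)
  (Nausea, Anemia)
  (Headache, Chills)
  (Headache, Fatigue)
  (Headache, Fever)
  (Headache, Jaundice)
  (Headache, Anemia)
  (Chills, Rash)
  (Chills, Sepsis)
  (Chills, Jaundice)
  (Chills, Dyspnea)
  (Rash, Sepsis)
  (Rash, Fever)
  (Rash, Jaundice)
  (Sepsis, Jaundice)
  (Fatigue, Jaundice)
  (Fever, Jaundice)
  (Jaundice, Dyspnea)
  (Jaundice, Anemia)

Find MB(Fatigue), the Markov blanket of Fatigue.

Ch(Fatigue) = {Jaundice}.
Fatigue has parents Flu, Headache.
For each child, the remaining parents (spouses of Fatigue):
  Jaundice: Allergy, Chills, Fever, Flu, Headache, Pallor, Rash, Sepsis
Taking the union gives {Allergy, Chills, Fever, Flu, Headache, Jaundice, Pallor, Rash, Sepsis}.

{Allergy, Chills, Fever, Flu, Headache, Jaundice, Pallor, Rash, Sepsis}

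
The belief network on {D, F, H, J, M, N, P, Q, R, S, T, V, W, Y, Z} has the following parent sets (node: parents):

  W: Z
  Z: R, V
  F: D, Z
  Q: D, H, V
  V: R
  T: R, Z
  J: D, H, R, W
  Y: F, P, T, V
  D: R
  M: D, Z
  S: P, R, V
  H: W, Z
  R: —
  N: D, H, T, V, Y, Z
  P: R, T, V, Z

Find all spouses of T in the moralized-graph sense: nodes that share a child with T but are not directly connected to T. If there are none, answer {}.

Children of T: N, P, Y.
  P also has parents R, V, Z.
  Y's other parents are F, P, V.
  parents(N) \ {T} = {D, H, V, Y, Z}.
Excluding nodes already adjacent to T (N, P, R, Y, Z), the co-parent-only contribution is {D, F, H, V}.

{D, F, H, V}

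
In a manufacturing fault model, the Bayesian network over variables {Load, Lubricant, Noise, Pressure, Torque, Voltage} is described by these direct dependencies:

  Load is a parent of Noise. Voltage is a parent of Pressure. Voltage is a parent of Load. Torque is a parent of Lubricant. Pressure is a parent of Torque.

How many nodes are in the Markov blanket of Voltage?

A node's Markov blanket = Pa ∪ Ch ∪ (parents of Ch other than the node itself).
Voltage's children: Load, Pressure.
Voltage's parents: none.
Parents of each child, excluding Voltage:
  Pressure: —
  Load: —
MB(Voltage) = {Load, Pressure}, which has 2 nodes.

2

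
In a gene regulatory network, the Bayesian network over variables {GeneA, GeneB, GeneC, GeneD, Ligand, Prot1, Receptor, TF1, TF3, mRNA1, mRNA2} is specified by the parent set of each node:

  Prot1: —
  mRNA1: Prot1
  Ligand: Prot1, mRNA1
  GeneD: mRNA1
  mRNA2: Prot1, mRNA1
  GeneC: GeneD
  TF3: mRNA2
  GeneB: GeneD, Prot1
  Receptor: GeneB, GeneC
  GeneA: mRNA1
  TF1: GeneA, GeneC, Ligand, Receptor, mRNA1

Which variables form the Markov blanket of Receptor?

{GeneA, GeneB, GeneC, Ligand, TF1, mRNA1}

Recall MB(v) = parents ∪ children ∪ spouses, where spouses are the other parents of v's children.
Parents of Receptor: GeneB, GeneC.
Children of Receptor: TF1.
For each child, the remaining parents (spouses of Receptor):
  TF1's other parents are GeneA, GeneC, Ligand, mRNA1.
So the Markov blanket of Receptor is {GeneA, GeneB, GeneC, Ligand, TF1, mRNA1}.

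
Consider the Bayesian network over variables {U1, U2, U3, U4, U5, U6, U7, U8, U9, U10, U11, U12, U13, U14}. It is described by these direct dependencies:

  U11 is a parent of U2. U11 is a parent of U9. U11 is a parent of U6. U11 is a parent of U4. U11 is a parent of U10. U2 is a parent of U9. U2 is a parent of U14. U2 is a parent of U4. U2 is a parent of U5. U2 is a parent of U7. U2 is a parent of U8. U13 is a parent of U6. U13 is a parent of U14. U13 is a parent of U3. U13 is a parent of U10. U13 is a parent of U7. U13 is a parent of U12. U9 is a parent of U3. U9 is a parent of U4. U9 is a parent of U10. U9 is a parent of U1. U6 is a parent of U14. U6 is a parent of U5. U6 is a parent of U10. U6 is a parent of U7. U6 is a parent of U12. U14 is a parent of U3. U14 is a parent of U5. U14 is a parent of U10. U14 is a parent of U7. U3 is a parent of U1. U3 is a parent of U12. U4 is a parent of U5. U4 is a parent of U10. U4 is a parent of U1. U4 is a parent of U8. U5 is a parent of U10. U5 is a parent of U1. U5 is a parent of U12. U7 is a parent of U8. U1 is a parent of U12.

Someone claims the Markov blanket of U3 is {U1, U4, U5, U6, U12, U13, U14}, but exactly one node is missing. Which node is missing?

U9

U3's children: U1, U12.
Pa(U3) = {U9, U13, U14}.
For each child, the remaining parents (spouses of U3):
  U1: U4, U5, U9
  U12: U1, U5, U6, U13
MB(U3) = {U1, U4, U5, U6, U9, U12, U13, U14}.
Comparing with the claimed set, U9 is missing.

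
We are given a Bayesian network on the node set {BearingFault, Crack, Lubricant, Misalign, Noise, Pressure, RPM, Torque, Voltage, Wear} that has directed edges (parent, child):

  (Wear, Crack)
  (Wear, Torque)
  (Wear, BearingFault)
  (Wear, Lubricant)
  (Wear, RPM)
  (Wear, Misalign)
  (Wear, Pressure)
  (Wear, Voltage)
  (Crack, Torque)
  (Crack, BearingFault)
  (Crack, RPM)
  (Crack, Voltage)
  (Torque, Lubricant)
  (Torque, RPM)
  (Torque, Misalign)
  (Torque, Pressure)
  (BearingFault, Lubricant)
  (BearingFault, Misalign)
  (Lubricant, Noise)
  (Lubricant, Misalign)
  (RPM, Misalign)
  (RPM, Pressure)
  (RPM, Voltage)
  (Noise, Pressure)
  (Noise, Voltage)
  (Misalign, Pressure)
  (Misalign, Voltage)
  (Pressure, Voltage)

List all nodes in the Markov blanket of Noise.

{Crack, Lubricant, Misalign, Pressure, RPM, Torque, Voltage, Wear}

Parents of Noise: Lubricant.
Noise has children Pressure, Voltage.
Other parents of Noise's children:
  Pressure: Misalign, RPM, Torque, Wear
  Voltage: Crack, Misalign, Pressure, RPM, Wear
So the Markov blanket of Noise is {Crack, Lubricant, Misalign, Pressure, RPM, Torque, Voltage, Wear}.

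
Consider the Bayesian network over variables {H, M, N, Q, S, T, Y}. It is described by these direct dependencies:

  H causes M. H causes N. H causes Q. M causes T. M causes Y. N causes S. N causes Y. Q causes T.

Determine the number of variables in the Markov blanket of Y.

2

Y's parents: M, N.
Ch(Y) = {}.
Y has no children, so there are no co-parents.
MB(Y) = {M, N}, which has 2 nodes.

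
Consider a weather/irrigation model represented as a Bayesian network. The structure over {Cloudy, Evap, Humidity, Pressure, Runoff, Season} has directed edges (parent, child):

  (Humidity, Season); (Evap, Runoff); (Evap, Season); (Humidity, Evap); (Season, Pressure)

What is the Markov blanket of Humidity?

By definition, MB(Humidity) is built from Humidity's parents, Humidity's children, and the co-parents of Humidity.
Ch(Humidity) = {Evap, Season}.
Humidity's parents: none.
Co-parents of Humidity (other parents of its children):
  Evap: no additional parents.
  Season's other parent is Evap.
MB(Humidity) = {Evap, Season}.

{Evap, Season}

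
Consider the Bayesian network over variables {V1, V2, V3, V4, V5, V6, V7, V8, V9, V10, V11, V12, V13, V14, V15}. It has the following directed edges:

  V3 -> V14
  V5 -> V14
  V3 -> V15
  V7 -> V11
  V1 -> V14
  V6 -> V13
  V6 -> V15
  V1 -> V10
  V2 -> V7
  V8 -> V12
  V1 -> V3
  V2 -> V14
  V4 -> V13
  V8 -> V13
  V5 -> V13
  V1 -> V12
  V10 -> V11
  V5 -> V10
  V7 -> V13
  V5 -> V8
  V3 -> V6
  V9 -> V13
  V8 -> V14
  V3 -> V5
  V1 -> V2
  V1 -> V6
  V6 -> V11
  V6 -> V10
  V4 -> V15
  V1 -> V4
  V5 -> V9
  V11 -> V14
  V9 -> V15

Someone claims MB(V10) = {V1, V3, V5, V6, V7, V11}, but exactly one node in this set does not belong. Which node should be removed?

V3

V10 has parents V1, V5, V6.
V10 has child V11.
Parents of each child, excluding V10:
  V11's other parents are V6, V7.
MB(V10) = {V1, V5, V6, V7, V11}.
V3 is neither a parent, child, nor co-parent of V10, so it does not belong.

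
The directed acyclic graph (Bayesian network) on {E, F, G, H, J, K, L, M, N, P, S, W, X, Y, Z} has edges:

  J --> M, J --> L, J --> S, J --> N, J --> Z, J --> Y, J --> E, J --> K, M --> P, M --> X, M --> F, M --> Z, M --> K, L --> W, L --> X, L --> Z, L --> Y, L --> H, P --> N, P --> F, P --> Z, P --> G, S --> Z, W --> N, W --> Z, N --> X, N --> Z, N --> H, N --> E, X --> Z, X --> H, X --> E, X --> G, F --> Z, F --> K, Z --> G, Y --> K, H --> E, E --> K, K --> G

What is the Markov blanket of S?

Pa(S) = {J}.
Ch(S) = {Z}.
Other parents of S's children:
  Z's other parents are F, J, L, M, N, P, W, X.
Union: {J} ∪ {Z} ∪ {F, J, L, M, N, P, W, X} = {F, J, L, M, N, P, W, X, Z}.

{F, J, L, M, N, P, W, X, Z}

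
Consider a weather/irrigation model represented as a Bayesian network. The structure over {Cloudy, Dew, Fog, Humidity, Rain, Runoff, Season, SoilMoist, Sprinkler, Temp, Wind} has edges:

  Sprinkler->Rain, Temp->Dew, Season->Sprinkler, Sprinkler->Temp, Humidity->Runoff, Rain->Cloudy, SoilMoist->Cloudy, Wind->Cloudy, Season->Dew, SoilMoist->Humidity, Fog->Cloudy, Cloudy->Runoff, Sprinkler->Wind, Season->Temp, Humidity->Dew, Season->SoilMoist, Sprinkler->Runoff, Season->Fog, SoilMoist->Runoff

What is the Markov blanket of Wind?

{Cloudy, Fog, Rain, SoilMoist, Sprinkler}

Wind's children: Cloudy.
Wind's parents: Sprinkler.
Co-parents of Wind (other parents of its children):
  parents(Cloudy) \ {Wind} = {Fog, Rain, SoilMoist}.
MB(Wind) = {Cloudy, Fog, Rain, SoilMoist, Sprinkler}.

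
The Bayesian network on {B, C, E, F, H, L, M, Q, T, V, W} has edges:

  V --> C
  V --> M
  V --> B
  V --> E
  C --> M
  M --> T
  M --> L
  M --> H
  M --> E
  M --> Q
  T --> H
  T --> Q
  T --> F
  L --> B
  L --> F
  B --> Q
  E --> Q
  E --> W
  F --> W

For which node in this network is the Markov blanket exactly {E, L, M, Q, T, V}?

The target node must have every member of {E, L, M, Q, T, V} as a parent, child, or co-parent, and no others.
Parents of B: L, V; children: Q; co-parents: E, M, T.
These exactly cover the given set, so the node is B.

B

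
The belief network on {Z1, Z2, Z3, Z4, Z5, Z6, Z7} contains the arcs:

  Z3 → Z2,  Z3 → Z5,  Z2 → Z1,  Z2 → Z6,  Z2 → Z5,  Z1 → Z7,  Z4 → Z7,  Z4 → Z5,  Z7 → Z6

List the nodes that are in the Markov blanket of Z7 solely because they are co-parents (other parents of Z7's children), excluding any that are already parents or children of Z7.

Children of Z7: Z6.
  Z6's other parent is Z2.
Excluding nodes already adjacent to Z7 (Z1, Z4, Z6), the co-parent-only contribution is {Z2}.

{Z2}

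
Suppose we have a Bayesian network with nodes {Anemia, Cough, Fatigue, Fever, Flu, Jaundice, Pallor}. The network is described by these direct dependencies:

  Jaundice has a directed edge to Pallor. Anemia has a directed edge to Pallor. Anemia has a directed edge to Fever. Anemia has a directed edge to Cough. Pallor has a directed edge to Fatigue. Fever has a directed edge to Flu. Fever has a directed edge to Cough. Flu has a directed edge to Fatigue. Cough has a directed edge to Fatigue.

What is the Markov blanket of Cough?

Cough's parents: Anemia, Fever.
Cough has child Fatigue.
Parents of each child, excluding Cough:
  Fatigue: Flu, Pallor
Union: {Anemia, Fever} ∪ {Fatigue} ∪ {Flu, Pallor} = {Anemia, Fatigue, Fever, Flu, Pallor}.

{Anemia, Fatigue, Fever, Flu, Pallor}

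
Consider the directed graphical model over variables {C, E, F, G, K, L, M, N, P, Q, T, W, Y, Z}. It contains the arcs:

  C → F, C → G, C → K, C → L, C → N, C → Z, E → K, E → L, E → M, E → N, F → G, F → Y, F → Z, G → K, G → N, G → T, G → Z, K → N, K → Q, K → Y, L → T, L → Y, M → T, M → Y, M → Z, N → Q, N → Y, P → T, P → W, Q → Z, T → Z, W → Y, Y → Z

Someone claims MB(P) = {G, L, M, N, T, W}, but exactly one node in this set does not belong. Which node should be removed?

N

A node's Markov blanket = Pa ∪ Ch ∪ (parents of Ch other than the node itself).
P has children T, W.
P's parents: none.
Co-parents of P (other parents of its children):
  T's other parents are G, L, M.
  W: no additional parents.
MB(P) = {G, L, M, T, W}.
N is neither a parent, child, nor co-parent of P, so it does not belong.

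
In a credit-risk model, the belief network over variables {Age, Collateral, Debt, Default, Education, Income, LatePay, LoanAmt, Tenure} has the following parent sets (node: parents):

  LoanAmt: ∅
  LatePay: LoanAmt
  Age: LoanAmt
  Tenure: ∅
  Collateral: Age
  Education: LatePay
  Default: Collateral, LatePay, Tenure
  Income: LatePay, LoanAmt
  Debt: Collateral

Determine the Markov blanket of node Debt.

{Collateral}

A node's Markov blanket = Pa ∪ Ch ∪ (parents of Ch other than the node itself).
Parents of Debt: Collateral.
Ch(Debt) = {}.
With no children, Debt has no spouses; the co-parent set is empty.
Taking the union gives {Collateral}.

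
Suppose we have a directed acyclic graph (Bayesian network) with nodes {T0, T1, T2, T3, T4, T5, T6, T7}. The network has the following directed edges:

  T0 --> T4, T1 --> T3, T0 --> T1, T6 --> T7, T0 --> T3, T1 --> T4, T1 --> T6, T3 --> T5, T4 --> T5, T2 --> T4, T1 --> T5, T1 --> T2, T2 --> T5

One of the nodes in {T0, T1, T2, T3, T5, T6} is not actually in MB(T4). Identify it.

T4 has parents T0, T1, T2.
Children of T4: T5.
Co-parents of T4 (other parents of its children):
  T5: T1, T2, T3
MB(T4) = {T0, T1, T2, T3, T5}.
T6 is neither a parent, child, nor co-parent of T4, so it does not belong.

T6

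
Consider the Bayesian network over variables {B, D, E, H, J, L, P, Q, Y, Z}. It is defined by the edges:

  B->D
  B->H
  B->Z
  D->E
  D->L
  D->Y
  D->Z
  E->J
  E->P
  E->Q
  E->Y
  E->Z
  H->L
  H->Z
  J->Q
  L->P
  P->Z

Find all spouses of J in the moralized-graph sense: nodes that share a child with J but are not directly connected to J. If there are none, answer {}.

{}

Children of J: Q.
  Q: E
Excluding nodes already adjacent to J (E, Q), the co-parent-only contribution is {}.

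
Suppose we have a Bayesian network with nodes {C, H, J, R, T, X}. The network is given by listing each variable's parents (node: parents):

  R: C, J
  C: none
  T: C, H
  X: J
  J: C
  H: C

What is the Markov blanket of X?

{J}

X has parent J.
X has no children.
X has no children, so there are no co-parents.
Union: {J} ∪ {} ∪ {} = {J}.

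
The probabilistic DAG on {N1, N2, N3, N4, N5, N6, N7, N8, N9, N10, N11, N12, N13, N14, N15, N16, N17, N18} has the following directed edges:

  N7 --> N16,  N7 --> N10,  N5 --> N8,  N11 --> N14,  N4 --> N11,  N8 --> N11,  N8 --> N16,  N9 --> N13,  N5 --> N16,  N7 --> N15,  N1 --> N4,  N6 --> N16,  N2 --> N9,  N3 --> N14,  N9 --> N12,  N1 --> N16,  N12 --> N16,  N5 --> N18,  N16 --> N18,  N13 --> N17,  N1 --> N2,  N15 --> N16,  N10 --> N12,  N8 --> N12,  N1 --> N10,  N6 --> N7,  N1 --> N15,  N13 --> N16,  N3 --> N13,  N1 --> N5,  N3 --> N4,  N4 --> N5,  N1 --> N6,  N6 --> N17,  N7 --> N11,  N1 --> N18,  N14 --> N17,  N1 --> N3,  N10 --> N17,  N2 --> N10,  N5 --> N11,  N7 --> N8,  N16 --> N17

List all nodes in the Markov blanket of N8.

{N1, N4, N5, N6, N7, N9, N10, N11, N12, N13, N15, N16}

Recall MB(v) = parents ∪ children ∪ spouses, where spouses are the other parents of v's children.
Children of N8: N11, N12, N16.
N8's parents: N5, N7.
Co-parents of N8 (other parents of its children):
  N11 also has parents N4, N5, N7.
  parents(N12) \ {N8} = {N9, N10}.
  parents(N16) \ {N8} = {N1, N5, N6, N7, N12, N13, N15}.
Union: {N5, N7} ∪ {N11, N12, N16} ∪ {N1, N4, N5, N6, N7, N9, N10, N12, N13, N15} = {N1, N4, N5, N6, N7, N9, N10, N11, N12, N13, N15, N16}.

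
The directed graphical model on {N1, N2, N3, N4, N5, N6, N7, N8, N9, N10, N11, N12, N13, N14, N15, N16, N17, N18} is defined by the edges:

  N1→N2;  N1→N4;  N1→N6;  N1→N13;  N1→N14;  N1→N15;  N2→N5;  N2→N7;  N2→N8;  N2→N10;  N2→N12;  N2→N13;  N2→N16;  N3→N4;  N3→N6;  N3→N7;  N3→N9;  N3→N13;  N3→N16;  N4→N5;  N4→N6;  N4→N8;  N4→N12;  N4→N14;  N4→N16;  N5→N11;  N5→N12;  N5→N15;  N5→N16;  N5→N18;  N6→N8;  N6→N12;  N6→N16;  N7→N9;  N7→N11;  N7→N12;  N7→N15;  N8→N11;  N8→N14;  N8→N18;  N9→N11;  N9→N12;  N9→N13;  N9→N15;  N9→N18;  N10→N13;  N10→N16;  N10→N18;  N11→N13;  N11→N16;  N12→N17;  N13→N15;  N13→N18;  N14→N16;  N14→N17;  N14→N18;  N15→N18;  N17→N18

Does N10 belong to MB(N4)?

N10 is a co-parent of N4: both are parents of N16.
So N10 ∈ MB(N4).

Yes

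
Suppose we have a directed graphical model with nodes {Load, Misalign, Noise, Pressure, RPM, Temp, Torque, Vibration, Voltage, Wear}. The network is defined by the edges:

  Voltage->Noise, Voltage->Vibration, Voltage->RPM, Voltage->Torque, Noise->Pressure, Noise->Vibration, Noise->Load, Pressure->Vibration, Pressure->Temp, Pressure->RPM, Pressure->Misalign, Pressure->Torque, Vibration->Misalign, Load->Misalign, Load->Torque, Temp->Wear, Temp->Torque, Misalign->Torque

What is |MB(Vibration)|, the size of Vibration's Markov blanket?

5

Vibration has child Misalign.
Vibration has parents Noise, Pressure, Voltage.
For each child, the remaining parents (spouses of Vibration):
  Misalign's other parents are Load, Pressure.
MB(Vibration) = {Load, Misalign, Noise, Pressure, Voltage}, which has 5 nodes.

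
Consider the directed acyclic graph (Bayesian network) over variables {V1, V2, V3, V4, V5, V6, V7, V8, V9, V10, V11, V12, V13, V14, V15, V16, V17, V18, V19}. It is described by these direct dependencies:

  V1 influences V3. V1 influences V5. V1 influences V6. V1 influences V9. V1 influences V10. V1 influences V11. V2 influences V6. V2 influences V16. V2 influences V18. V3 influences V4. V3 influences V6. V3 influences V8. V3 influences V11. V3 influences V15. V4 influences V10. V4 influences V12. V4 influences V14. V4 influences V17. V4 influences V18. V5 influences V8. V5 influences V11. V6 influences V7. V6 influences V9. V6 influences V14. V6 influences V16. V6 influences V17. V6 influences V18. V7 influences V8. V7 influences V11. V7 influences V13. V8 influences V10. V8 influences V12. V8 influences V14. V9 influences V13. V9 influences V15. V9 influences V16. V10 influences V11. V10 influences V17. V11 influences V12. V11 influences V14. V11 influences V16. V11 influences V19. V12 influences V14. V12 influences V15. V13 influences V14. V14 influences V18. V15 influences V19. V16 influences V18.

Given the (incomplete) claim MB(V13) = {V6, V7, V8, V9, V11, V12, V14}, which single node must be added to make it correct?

V4

The Markov blanket of a node is its parents, its children, and the other parents of its children.
Parents of V13: V7, V9.
Ch(V13) = {V14}.
Other parents of V13's children:
  V14: V4, V6, V8, V11, V12
MB(V13) = {V4, V6, V7, V8, V9, V11, V12, V14}.
Comparing with the claimed set, V4 is missing.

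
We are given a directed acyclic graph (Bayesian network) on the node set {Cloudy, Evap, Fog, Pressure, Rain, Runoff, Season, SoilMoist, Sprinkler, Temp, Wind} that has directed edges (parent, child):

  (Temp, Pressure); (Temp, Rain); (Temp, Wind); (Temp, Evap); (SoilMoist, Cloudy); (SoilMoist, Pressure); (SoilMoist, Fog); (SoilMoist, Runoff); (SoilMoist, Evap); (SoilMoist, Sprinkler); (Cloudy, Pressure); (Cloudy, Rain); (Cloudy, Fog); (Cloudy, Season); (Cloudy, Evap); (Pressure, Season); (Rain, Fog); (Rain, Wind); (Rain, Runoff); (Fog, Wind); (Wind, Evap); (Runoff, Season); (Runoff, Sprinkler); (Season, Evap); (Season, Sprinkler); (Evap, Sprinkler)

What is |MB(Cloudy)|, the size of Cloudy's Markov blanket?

The Markov blanket of a node is its parents, its children, and the other parents of its children.
Pa(Cloudy) = {SoilMoist}.
Cloudy has children Evap, Fog, Pressure, Rain, Season.
For each child, the remaining parents (spouses of Cloudy):
  Pressure: SoilMoist, Temp
  Rain: Temp
  Fog: Rain, SoilMoist
  Season: Pressure, Runoff
  Evap: Season, SoilMoist, Temp, Wind
MB(Cloudy) = {Evap, Fog, Pressure, Rain, Runoff, Season, SoilMoist, Temp, Wind}, which has 9 nodes.

9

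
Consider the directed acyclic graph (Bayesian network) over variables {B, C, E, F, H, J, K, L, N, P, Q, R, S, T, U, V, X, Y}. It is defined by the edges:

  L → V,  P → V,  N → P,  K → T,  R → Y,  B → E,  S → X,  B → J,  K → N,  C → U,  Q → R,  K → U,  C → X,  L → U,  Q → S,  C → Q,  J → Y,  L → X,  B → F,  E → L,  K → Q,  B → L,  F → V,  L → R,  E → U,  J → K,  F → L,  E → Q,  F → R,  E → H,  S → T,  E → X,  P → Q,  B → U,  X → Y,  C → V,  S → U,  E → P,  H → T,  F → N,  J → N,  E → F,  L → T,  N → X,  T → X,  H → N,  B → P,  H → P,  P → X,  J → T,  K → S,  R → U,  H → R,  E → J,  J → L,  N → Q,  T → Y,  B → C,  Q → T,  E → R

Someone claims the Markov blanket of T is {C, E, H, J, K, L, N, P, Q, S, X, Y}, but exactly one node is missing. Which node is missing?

R

The Markov blanket of a node is its parents, its children, and the other parents of its children.
Parents of T: H, J, K, L, Q, S.
T has children X, Y.
Parents of each child, excluding T:
  X also has parents C, E, L, N, P, S.
  parents(Y) \ {T} = {J, R, X}.
MB(T) = {C, E, H, J, K, L, N, P, Q, R, S, X, Y}.
Comparing with the claimed set, R is missing.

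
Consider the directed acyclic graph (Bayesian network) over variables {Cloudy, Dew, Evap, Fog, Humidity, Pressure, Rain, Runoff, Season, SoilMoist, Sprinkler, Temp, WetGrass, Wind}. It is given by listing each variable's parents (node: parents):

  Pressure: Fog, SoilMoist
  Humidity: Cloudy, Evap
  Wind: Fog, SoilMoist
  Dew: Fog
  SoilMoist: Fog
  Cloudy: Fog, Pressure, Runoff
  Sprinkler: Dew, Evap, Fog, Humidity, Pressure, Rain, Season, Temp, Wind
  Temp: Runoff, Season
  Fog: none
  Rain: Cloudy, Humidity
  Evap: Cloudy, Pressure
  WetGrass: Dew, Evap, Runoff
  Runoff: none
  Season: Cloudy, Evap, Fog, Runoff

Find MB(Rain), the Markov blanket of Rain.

{Cloudy, Dew, Evap, Fog, Humidity, Pressure, Season, Sprinkler, Temp, Wind}

By definition, MB(Rain) is built from Rain's parents, Rain's children, and the co-parents of Rain.
Parents of Rain: Cloudy, Humidity.
Rain has child Sprinkler.
Other parents of Rain's children:
  Sprinkler: Dew, Evap, Fog, Humidity, Pressure, Season, Temp, Wind
MB(Rain) = {Cloudy, Dew, Evap, Fog, Humidity, Pressure, Season, Sprinkler, Temp, Wind}.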